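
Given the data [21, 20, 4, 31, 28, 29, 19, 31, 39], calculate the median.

28

Step 1: Sort the data in ascending order: [4, 19, 20, 21, 28, 29, 31, 31, 39]
Step 2: The number of values is n = 9.
Step 3: Since n is odd, the median is the middle value at position 5: 28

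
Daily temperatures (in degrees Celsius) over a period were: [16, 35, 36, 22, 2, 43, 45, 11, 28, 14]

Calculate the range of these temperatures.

43

Step 1: Identify the maximum value: max = 45
Step 2: Identify the minimum value: min = 2
Step 3: Range = max - min = 45 - 2 = 43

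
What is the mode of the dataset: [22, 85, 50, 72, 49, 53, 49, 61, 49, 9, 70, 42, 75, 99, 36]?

49

Step 1: Count the frequency of each value:
  9: appears 1 time(s)
  22: appears 1 time(s)
  36: appears 1 time(s)
  42: appears 1 time(s)
  49: appears 3 time(s)
  50: appears 1 time(s)
  53: appears 1 time(s)
  61: appears 1 time(s)
  70: appears 1 time(s)
  72: appears 1 time(s)
  75: appears 1 time(s)
  85: appears 1 time(s)
  99: appears 1 time(s)
Step 2: The value 49 appears most frequently (3 times).
Step 3: Mode = 49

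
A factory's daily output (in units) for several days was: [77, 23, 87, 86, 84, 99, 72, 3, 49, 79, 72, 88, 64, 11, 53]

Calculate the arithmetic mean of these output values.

63.1333

Step 1: Sum all values: 77 + 23 + 87 + 86 + 84 + 99 + 72 + 3 + 49 + 79 + 72 + 88 + 64 + 11 + 53 = 947
Step 2: Count the number of values: n = 15
Step 3: Mean = sum / n = 947 / 15 = 63.1333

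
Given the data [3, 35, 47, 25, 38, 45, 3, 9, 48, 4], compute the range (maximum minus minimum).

45

Step 1: Identify the maximum value: max = 48
Step 2: Identify the minimum value: min = 3
Step 3: Range = max - min = 48 - 3 = 45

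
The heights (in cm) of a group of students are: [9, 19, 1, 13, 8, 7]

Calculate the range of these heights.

18

Step 1: Identify the maximum value: max = 19
Step 2: Identify the minimum value: min = 1
Step 3: Range = max - min = 19 - 1 = 18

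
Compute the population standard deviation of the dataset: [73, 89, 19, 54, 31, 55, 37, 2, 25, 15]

25.9538

Step 1: Compute the mean: 40
Step 2: Sum of squared deviations from the mean: 6736
Step 3: Population variance = 6736 / 10 = 673.6
Step 4: Standard deviation = sqrt(673.6) = 25.9538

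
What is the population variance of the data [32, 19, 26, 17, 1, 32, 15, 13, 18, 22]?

77.45

Step 1: Compute the mean: (32 + 19 + 26 + 17 + 1 + 32 + 15 + 13 + 18 + 22) / 10 = 19.5
Step 2: Compute squared deviations from the mean:
  (32 - 19.5)^2 = 156.25
  (19 - 19.5)^2 = 0.25
  (26 - 19.5)^2 = 42.25
  (17 - 19.5)^2 = 6.25
  (1 - 19.5)^2 = 342.25
  (32 - 19.5)^2 = 156.25
  (15 - 19.5)^2 = 20.25
  (13 - 19.5)^2 = 42.25
  (18 - 19.5)^2 = 2.25
  (22 - 19.5)^2 = 6.25
Step 3: Sum of squared deviations = 774.5
Step 4: Population variance = 774.5 / 10 = 77.45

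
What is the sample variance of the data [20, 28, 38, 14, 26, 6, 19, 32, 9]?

113.25

Step 1: Compute the mean: (20 + 28 + 38 + 14 + 26 + 6 + 19 + 32 + 9) / 9 = 21.3333
Step 2: Compute squared deviations from the mean:
  (20 - 21.3333)^2 = 1.7778
  (28 - 21.3333)^2 = 44.4444
  (38 - 21.3333)^2 = 277.7778
  (14 - 21.3333)^2 = 53.7778
  (26 - 21.3333)^2 = 21.7778
  (6 - 21.3333)^2 = 235.1111
  (19 - 21.3333)^2 = 5.4444
  (32 - 21.3333)^2 = 113.7778
  (9 - 21.3333)^2 = 152.1111
Step 3: Sum of squared deviations = 906
Step 4: Sample variance = 906 / 8 = 113.25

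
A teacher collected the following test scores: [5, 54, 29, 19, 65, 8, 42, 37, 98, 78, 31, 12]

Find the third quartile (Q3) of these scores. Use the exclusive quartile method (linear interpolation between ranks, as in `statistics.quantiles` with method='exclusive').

62.25

Step 1: Sort the data: [5, 8, 12, 19, 29, 31, 37, 42, 54, 65, 78, 98]
Step 2: n = 12
Step 3: Using the exclusive quartile method:
  Q1 = 13.75
  Q2 (median) = 34
  Q3 = 62.25
  IQR = Q3 - Q1 = 62.25 - 13.75 = 48.5
Step 4: Q3 = 62.25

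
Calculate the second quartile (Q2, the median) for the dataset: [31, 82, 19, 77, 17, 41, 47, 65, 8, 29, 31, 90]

36

Step 1: Sort the data: [8, 17, 19, 29, 31, 31, 41, 47, 65, 77, 82, 90]
Step 2: n = 12
Step 3: Q2 is the median. Since n is even, it is the average of the values at positions 6 and 7:
  Q2 = (31 + 41) / 2 = 36
Step 4: Q2 = 36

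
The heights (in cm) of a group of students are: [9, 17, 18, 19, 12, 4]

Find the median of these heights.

14.5

Step 1: Sort the data in ascending order: [4, 9, 12, 17, 18, 19]
Step 2: The number of values is n = 6.
Step 3: Since n is even, the median is the average of positions 3 and 4:
  Median = (12 + 17) / 2 = 14.5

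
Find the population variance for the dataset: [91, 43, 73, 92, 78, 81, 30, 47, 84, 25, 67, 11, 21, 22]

792.2296

Step 1: Compute the mean: (91 + 43 + 73 + 92 + 78 + 81 + 30 + 47 + 84 + 25 + 67 + 11 + 21 + 22) / 14 = 54.6429
Step 2: Compute squared deviations from the mean:
  (91 - 54.6429)^2 = 1321.8418
  (43 - 54.6429)^2 = 135.5561
  (73 - 54.6429)^2 = 336.9847
  (92 - 54.6429)^2 = 1395.5561
  (78 - 54.6429)^2 = 545.5561
  (81 - 54.6429)^2 = 694.699
  (30 - 54.6429)^2 = 607.2704
  (47 - 54.6429)^2 = 58.4133
  (84 - 54.6429)^2 = 861.8418
  (25 - 54.6429)^2 = 878.699
  (67 - 54.6429)^2 = 152.699
  (11 - 54.6429)^2 = 1904.699
  (21 - 54.6429)^2 = 1131.8418
  (22 - 54.6429)^2 = 1065.5561
Step 3: Sum of squared deviations = 11091.2143
Step 4: Population variance = 11091.2143 / 14 = 792.2296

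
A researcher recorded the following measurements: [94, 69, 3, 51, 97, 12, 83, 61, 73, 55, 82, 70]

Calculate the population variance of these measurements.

789.4167

Step 1: Compute the mean: (94 + 69 + 3 + 51 + 97 + 12 + 83 + 61 + 73 + 55 + 82 + 70) / 12 = 62.5
Step 2: Compute squared deviations from the mean:
  (94 - 62.5)^2 = 992.25
  (69 - 62.5)^2 = 42.25
  (3 - 62.5)^2 = 3540.25
  (51 - 62.5)^2 = 132.25
  (97 - 62.5)^2 = 1190.25
  (12 - 62.5)^2 = 2550.25
  (83 - 62.5)^2 = 420.25
  (61 - 62.5)^2 = 2.25
  (73 - 62.5)^2 = 110.25
  (55 - 62.5)^2 = 56.25
  (82 - 62.5)^2 = 380.25
  (70 - 62.5)^2 = 56.25
Step 3: Sum of squared deviations = 9473
Step 4: Population variance = 9473 / 12 = 789.4167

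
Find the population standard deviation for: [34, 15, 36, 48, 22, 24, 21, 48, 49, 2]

15.003

Step 1: Compute the mean: 29.9
Step 2: Sum of squared deviations from the mean: 2250.9
Step 3: Population variance = 2250.9 / 10 = 225.09
Step 4: Standard deviation = sqrt(225.09) = 15.003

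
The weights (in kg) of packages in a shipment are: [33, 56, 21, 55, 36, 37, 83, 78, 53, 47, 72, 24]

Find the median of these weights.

50

Step 1: Sort the data in ascending order: [21, 24, 33, 36, 37, 47, 53, 55, 56, 72, 78, 83]
Step 2: The number of values is n = 12.
Step 3: Since n is even, the median is the average of positions 6 and 7:
  Median = (47 + 53) / 2 = 50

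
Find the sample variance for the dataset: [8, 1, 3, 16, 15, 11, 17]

40.8095

Step 1: Compute the mean: (8 + 1 + 3 + 16 + 15 + 11 + 17) / 7 = 10.1429
Step 2: Compute squared deviations from the mean:
  (8 - 10.1429)^2 = 4.5918
  (1 - 10.1429)^2 = 83.5918
  (3 - 10.1429)^2 = 51.0204
  (16 - 10.1429)^2 = 34.3061
  (15 - 10.1429)^2 = 23.5918
  (11 - 10.1429)^2 = 0.7347
  (17 - 10.1429)^2 = 47.0204
Step 3: Sum of squared deviations = 244.8571
Step 4: Sample variance = 244.8571 / 6 = 40.8095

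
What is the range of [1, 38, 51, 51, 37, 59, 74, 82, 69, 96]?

95

Step 1: Identify the maximum value: max = 96
Step 2: Identify the minimum value: min = 1
Step 3: Range = max - min = 96 - 1 = 95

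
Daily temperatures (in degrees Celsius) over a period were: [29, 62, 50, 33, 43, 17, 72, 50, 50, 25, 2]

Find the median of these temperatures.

43

Step 1: Sort the data in ascending order: [2, 17, 25, 29, 33, 43, 50, 50, 50, 62, 72]
Step 2: The number of values is n = 11.
Step 3: Since n is odd, the median is the middle value at position 6: 43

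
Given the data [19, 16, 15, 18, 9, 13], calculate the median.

15.5

Step 1: Sort the data in ascending order: [9, 13, 15, 16, 18, 19]
Step 2: The number of values is n = 6.
Step 3: Since n is even, the median is the average of positions 3 and 4:
  Median = (15 + 16) / 2 = 15.5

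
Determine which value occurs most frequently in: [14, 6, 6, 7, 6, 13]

6

Step 1: Count the frequency of each value:
  6: appears 3 time(s)
  7: appears 1 time(s)
  13: appears 1 time(s)
  14: appears 1 time(s)
Step 2: The value 6 appears most frequently (3 times).
Step 3: Mode = 6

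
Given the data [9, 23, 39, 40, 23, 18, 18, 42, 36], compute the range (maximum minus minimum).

33

Step 1: Identify the maximum value: max = 42
Step 2: Identify the minimum value: min = 9
Step 3: Range = max - min = 42 - 9 = 33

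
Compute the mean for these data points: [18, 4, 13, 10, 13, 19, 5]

11.7143

Step 1: Sum all values: 18 + 4 + 13 + 10 + 13 + 19 + 5 = 82
Step 2: Count the number of values: n = 7
Step 3: Mean = sum / n = 82 / 7 = 11.7143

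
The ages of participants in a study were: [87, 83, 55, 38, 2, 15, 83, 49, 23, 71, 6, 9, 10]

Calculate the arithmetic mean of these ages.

40.8462

Step 1: Sum all values: 87 + 83 + 55 + 38 + 2 + 15 + 83 + 49 + 23 + 71 + 6 + 9 + 10 = 531
Step 2: Count the number of values: n = 13
Step 3: Mean = sum / n = 531 / 13 = 40.8462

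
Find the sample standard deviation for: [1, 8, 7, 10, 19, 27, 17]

8.7695

Step 1: Compute the mean: 12.7143
Step 2: Sum of squared deviations from the mean: 461.4286
Step 3: Sample variance = 461.4286 / 6 = 76.9048
Step 4: Standard deviation = sqrt(76.9048) = 8.7695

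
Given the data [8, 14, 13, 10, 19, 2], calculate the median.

11.5

Step 1: Sort the data in ascending order: [2, 8, 10, 13, 14, 19]
Step 2: The number of values is n = 6.
Step 3: Since n is even, the median is the average of positions 3 and 4:
  Median = (10 + 13) / 2 = 11.5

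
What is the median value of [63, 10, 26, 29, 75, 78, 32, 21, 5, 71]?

30.5

Step 1: Sort the data in ascending order: [5, 10, 21, 26, 29, 32, 63, 71, 75, 78]
Step 2: The number of values is n = 10.
Step 3: Since n is even, the median is the average of positions 5 and 6:
  Median = (29 + 32) / 2 = 30.5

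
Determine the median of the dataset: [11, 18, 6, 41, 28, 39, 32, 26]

27

Step 1: Sort the data in ascending order: [6, 11, 18, 26, 28, 32, 39, 41]
Step 2: The number of values is n = 8.
Step 3: Since n is even, the median is the average of positions 4 and 5:
  Median = (26 + 28) / 2 = 27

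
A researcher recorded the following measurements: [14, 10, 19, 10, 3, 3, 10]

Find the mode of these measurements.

10

Step 1: Count the frequency of each value:
  3: appears 2 time(s)
  10: appears 3 time(s)
  14: appears 1 time(s)
  19: appears 1 time(s)
Step 2: The value 10 appears most frequently (3 times).
Step 3: Mode = 10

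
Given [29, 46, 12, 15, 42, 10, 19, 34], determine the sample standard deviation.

13.8918

Step 1: Compute the mean: 25.875
Step 2: Sum of squared deviations from the mean: 1350.875
Step 3: Sample variance = 1350.875 / 7 = 192.9821
Step 4: Standard deviation = sqrt(192.9821) = 13.8918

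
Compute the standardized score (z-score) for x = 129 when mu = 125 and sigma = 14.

0.2857

Step 1: Recall the z-score formula: z = (x - mu) / sigma
Step 2: Substitute values: z = (129 - 125) / 14
Step 3: z = 4 / 14 = 0.2857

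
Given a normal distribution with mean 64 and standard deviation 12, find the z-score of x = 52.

-1

Step 1: Recall the z-score formula: z = (x - mu) / sigma
Step 2: Substitute values: z = (52 - 64) / 12
Step 3: z = -12 / 12 = -1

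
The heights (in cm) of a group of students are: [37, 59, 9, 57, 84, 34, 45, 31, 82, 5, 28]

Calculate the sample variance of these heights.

674.3636

Step 1: Compute the mean: (37 + 59 + 9 + 57 + 84 + 34 + 45 + 31 + 82 + 5 + 28) / 11 = 42.8182
Step 2: Compute squared deviations from the mean:
  (37 - 42.8182)^2 = 33.8512
  (59 - 42.8182)^2 = 261.8512
  (9 - 42.8182)^2 = 1143.6694
  (57 - 42.8182)^2 = 201.124
  (84 - 42.8182)^2 = 1695.9421
  (34 - 42.8182)^2 = 77.7603
  (45 - 42.8182)^2 = 4.7603
  (31 - 42.8182)^2 = 139.6694
  (82 - 42.8182)^2 = 1535.2149
  (5 - 42.8182)^2 = 1430.2149
  (28 - 42.8182)^2 = 219.5785
Step 3: Sum of squared deviations = 6743.6364
Step 4: Sample variance = 6743.6364 / 10 = 674.3636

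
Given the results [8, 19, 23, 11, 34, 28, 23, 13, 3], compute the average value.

18

Step 1: Sum all values: 8 + 19 + 23 + 11 + 34 + 28 + 23 + 13 + 3 = 162
Step 2: Count the number of values: n = 9
Step 3: Mean = sum / n = 162 / 9 = 18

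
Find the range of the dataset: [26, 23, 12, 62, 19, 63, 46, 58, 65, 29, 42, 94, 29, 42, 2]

92

Step 1: Identify the maximum value: max = 94
Step 2: Identify the minimum value: min = 2
Step 3: Range = max - min = 94 - 2 = 92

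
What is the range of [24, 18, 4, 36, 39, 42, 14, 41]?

38

Step 1: Identify the maximum value: max = 42
Step 2: Identify the minimum value: min = 4
Step 3: Range = max - min = 42 - 4 = 38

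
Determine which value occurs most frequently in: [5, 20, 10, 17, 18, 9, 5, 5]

5

Step 1: Count the frequency of each value:
  5: appears 3 time(s)
  9: appears 1 time(s)
  10: appears 1 time(s)
  17: appears 1 time(s)
  18: appears 1 time(s)
  20: appears 1 time(s)
Step 2: The value 5 appears most frequently (3 times).
Step 3: Mode = 5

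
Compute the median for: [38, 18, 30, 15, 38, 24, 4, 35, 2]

24

Step 1: Sort the data in ascending order: [2, 4, 15, 18, 24, 30, 35, 38, 38]
Step 2: The number of values is n = 9.
Step 3: Since n is odd, the median is the middle value at position 5: 24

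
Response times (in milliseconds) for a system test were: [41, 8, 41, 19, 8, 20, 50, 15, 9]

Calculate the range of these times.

42

Step 1: Identify the maximum value: max = 50
Step 2: Identify the minimum value: min = 8
Step 3: Range = max - min = 50 - 8 = 42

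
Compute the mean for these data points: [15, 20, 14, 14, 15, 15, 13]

15.1429

Step 1: Sum all values: 15 + 20 + 14 + 14 + 15 + 15 + 13 = 106
Step 2: Count the number of values: n = 7
Step 3: Mean = sum / n = 106 / 7 = 15.1429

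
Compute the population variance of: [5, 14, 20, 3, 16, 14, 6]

35.551

Step 1: Compute the mean: (5 + 14 + 20 + 3 + 16 + 14 + 6) / 7 = 11.1429
Step 2: Compute squared deviations from the mean:
  (5 - 11.1429)^2 = 37.7347
  (14 - 11.1429)^2 = 8.1633
  (20 - 11.1429)^2 = 78.449
  (3 - 11.1429)^2 = 66.3061
  (16 - 11.1429)^2 = 23.5918
  (14 - 11.1429)^2 = 8.1633
  (6 - 11.1429)^2 = 26.449
Step 3: Sum of squared deviations = 248.8571
Step 4: Population variance = 248.8571 / 7 = 35.551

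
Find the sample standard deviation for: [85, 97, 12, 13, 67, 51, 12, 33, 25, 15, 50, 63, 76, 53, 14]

29.0315

Step 1: Compute the mean: 44.4
Step 2: Sum of squared deviations from the mean: 11799.6
Step 3: Sample variance = 11799.6 / 14 = 842.8286
Step 4: Standard deviation = sqrt(842.8286) = 29.0315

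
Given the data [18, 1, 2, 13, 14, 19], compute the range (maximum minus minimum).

18

Step 1: Identify the maximum value: max = 19
Step 2: Identify the minimum value: min = 1
Step 3: Range = max - min = 19 - 1 = 18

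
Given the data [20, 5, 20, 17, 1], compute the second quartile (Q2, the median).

17

Step 1: Sort the data: [1, 5, 17, 20, 20]
Step 2: n = 5
Step 3: Q2 is the median. Since n is odd, it is the middle value at position 3: 17
Step 4: Q2 = 17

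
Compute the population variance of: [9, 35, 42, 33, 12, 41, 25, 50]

185.3594

Step 1: Compute the mean: (9 + 35 + 42 + 33 + 12 + 41 + 25 + 50) / 8 = 30.875
Step 2: Compute squared deviations from the mean:
  (9 - 30.875)^2 = 478.5156
  (35 - 30.875)^2 = 17.0156
  (42 - 30.875)^2 = 123.7656
  (33 - 30.875)^2 = 4.5156
  (12 - 30.875)^2 = 356.2656
  (41 - 30.875)^2 = 102.5156
  (25 - 30.875)^2 = 34.5156
  (50 - 30.875)^2 = 365.7656
Step 3: Sum of squared deviations = 1482.875
Step 4: Population variance = 1482.875 / 8 = 185.3594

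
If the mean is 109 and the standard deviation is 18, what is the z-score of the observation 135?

1.4444

Step 1: Recall the z-score formula: z = (x - mu) / sigma
Step 2: Substitute values: z = (135 - 109) / 18
Step 3: z = 26 / 18 = 1.4444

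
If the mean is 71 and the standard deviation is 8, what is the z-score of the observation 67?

-0.5

Step 1: Recall the z-score formula: z = (x - mu) / sigma
Step 2: Substitute values: z = (67 - 71) / 8
Step 3: z = -4 / 8 = -0.5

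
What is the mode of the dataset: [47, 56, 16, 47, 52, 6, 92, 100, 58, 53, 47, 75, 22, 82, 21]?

47

Step 1: Count the frequency of each value:
  6: appears 1 time(s)
  16: appears 1 time(s)
  21: appears 1 time(s)
  22: appears 1 time(s)
  47: appears 3 time(s)
  52: appears 1 time(s)
  53: appears 1 time(s)
  56: appears 1 time(s)
  58: appears 1 time(s)
  75: appears 1 time(s)
  82: appears 1 time(s)
  92: appears 1 time(s)
  100: appears 1 time(s)
Step 2: The value 47 appears most frequently (3 times).
Step 3: Mode = 47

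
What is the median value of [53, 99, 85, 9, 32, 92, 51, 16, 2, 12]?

41.5

Step 1: Sort the data in ascending order: [2, 9, 12, 16, 32, 51, 53, 85, 92, 99]
Step 2: The number of values is n = 10.
Step 3: Since n is even, the median is the average of positions 5 and 6:
  Median = (32 + 51) / 2 = 41.5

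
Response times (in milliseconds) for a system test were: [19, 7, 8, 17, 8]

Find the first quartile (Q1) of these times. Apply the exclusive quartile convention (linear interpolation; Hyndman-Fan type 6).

7.5

Step 1: Sort the data: [7, 8, 8, 17, 19]
Step 2: n = 5
Step 3: Using the exclusive quartile method:
  Q1 = 7.5
  Q2 (median) = 8
  Q3 = 18
  IQR = Q3 - Q1 = 18 - 7.5 = 10.5
Step 4: Q1 = 7.5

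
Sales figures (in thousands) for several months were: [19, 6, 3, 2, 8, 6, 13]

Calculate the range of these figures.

17

Step 1: Identify the maximum value: max = 19
Step 2: Identify the minimum value: min = 2
Step 3: Range = max - min = 19 - 2 = 17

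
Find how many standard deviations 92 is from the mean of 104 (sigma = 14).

-0.8571

Step 1: Recall the z-score formula: z = (x - mu) / sigma
Step 2: Substitute values: z = (92 - 104) / 14
Step 3: z = -12 / 14 = -0.8571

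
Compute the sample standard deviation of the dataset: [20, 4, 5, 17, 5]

7.6616

Step 1: Compute the mean: 10.2
Step 2: Sum of squared deviations from the mean: 234.8
Step 3: Sample variance = 234.8 / 4 = 58.7
Step 4: Standard deviation = sqrt(58.7) = 7.6616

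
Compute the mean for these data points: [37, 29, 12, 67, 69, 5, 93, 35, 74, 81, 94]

54.1818

Step 1: Sum all values: 37 + 29 + 12 + 67 + 69 + 5 + 93 + 35 + 74 + 81 + 94 = 596
Step 2: Count the number of values: n = 11
Step 3: Mean = sum / n = 596 / 11 = 54.1818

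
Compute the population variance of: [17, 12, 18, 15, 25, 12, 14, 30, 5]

48.6914

Step 1: Compute the mean: (17 + 12 + 18 + 15 + 25 + 12 + 14 + 30 + 5) / 9 = 16.4444
Step 2: Compute squared deviations from the mean:
  (17 - 16.4444)^2 = 0.3086
  (12 - 16.4444)^2 = 19.7531
  (18 - 16.4444)^2 = 2.4198
  (15 - 16.4444)^2 = 2.0864
  (25 - 16.4444)^2 = 73.1975
  (12 - 16.4444)^2 = 19.7531
  (14 - 16.4444)^2 = 5.9753
  (30 - 16.4444)^2 = 183.7531
  (5 - 16.4444)^2 = 130.9753
Step 3: Sum of squared deviations = 438.2222
Step 4: Population variance = 438.2222 / 9 = 48.6914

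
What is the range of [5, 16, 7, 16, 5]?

11

Step 1: Identify the maximum value: max = 16
Step 2: Identify the minimum value: min = 5
Step 3: Range = max - min = 16 - 5 = 11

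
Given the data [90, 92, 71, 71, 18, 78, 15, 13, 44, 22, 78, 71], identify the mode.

71

Step 1: Count the frequency of each value:
  13: appears 1 time(s)
  15: appears 1 time(s)
  18: appears 1 time(s)
  22: appears 1 time(s)
  44: appears 1 time(s)
  71: appears 3 time(s)
  78: appears 2 time(s)
  90: appears 1 time(s)
  92: appears 1 time(s)
Step 2: The value 71 appears most frequently (3 times).
Step 3: Mode = 71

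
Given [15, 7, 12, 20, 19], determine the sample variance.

28.3

Step 1: Compute the mean: (15 + 7 + 12 + 20 + 19) / 5 = 14.6
Step 2: Compute squared deviations from the mean:
  (15 - 14.6)^2 = 0.16
  (7 - 14.6)^2 = 57.76
  (12 - 14.6)^2 = 6.76
  (20 - 14.6)^2 = 29.16
  (19 - 14.6)^2 = 19.36
Step 3: Sum of squared deviations = 113.2
Step 4: Sample variance = 113.2 / 4 = 28.3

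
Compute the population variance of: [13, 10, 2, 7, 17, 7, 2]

26.2041

Step 1: Compute the mean: (13 + 10 + 2 + 7 + 17 + 7 + 2) / 7 = 8.2857
Step 2: Compute squared deviations from the mean:
  (13 - 8.2857)^2 = 22.2245
  (10 - 8.2857)^2 = 2.9388
  (2 - 8.2857)^2 = 39.5102
  (7 - 8.2857)^2 = 1.6531
  (17 - 8.2857)^2 = 75.9388
  (7 - 8.2857)^2 = 1.6531
  (2 - 8.2857)^2 = 39.5102
Step 3: Sum of squared deviations = 183.4286
Step 4: Population variance = 183.4286 / 7 = 26.2041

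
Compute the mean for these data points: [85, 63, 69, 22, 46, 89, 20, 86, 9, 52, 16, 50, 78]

52.6923

Step 1: Sum all values: 85 + 63 + 69 + 22 + 46 + 89 + 20 + 86 + 9 + 52 + 16 + 50 + 78 = 685
Step 2: Count the number of values: n = 13
Step 3: Mean = sum / n = 685 / 13 = 52.6923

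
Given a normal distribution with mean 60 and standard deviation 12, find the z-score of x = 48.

-1

Step 1: Recall the z-score formula: z = (x - mu) / sigma
Step 2: Substitute values: z = (48 - 60) / 12
Step 3: z = -12 / 12 = -1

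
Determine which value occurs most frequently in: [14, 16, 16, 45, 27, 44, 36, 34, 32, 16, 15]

16

Step 1: Count the frequency of each value:
  14: appears 1 time(s)
  15: appears 1 time(s)
  16: appears 3 time(s)
  27: appears 1 time(s)
  32: appears 1 time(s)
  34: appears 1 time(s)
  36: appears 1 time(s)
  44: appears 1 time(s)
  45: appears 1 time(s)
Step 2: The value 16 appears most frequently (3 times).
Step 3: Mode = 16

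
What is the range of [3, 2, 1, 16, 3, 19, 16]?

18

Step 1: Identify the maximum value: max = 19
Step 2: Identify the minimum value: min = 1
Step 3: Range = max - min = 19 - 1 = 18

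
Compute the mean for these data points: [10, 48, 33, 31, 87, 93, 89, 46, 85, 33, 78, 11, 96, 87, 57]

58.9333

Step 1: Sum all values: 10 + 48 + 33 + 31 + 87 + 93 + 89 + 46 + 85 + 33 + 78 + 11 + 96 + 87 + 57 = 884
Step 2: Count the number of values: n = 15
Step 3: Mean = sum / n = 884 / 15 = 58.9333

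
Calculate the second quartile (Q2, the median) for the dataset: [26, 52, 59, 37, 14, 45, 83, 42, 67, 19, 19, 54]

43.5

Step 1: Sort the data: [14, 19, 19, 26, 37, 42, 45, 52, 54, 59, 67, 83]
Step 2: n = 12
Step 3: Q2 is the median. Since n is even, it is the average of the values at positions 6 and 7:
  Q2 = (42 + 45) / 2 = 43.5
Step 4: Q2 = 43.5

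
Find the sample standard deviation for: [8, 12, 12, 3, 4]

4.2661

Step 1: Compute the mean: 7.8
Step 2: Sum of squared deviations from the mean: 72.8
Step 3: Sample variance = 72.8 / 4 = 18.2
Step 4: Standard deviation = sqrt(18.2) = 4.2661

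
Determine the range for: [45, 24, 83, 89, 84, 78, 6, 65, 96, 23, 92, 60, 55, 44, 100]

94

Step 1: Identify the maximum value: max = 100
Step 2: Identify the minimum value: min = 6
Step 3: Range = max - min = 100 - 6 = 94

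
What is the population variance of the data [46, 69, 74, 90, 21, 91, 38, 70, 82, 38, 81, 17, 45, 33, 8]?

715.1822

Step 1: Compute the mean: (46 + 69 + 74 + 90 + 21 + 91 + 38 + 70 + 82 + 38 + 81 + 17 + 45 + 33 + 8) / 15 = 53.5333
Step 2: Compute squared deviations from the mean:
  (46 - 53.5333)^2 = 56.7511
  (69 - 53.5333)^2 = 239.2178
  (74 - 53.5333)^2 = 418.8844
  (90 - 53.5333)^2 = 1329.8178
  (21 - 53.5333)^2 = 1058.4178
  (91 - 53.5333)^2 = 1403.7511
  (38 - 53.5333)^2 = 241.2844
  (70 - 53.5333)^2 = 271.1511
  (82 - 53.5333)^2 = 810.3511
  (38 - 53.5333)^2 = 241.2844
  (81 - 53.5333)^2 = 754.4178
  (17 - 53.5333)^2 = 1334.6844
  (45 - 53.5333)^2 = 72.8178
  (33 - 53.5333)^2 = 421.6178
  (8 - 53.5333)^2 = 2073.2844
Step 3: Sum of squared deviations = 10727.7333
Step 4: Population variance = 10727.7333 / 15 = 715.1822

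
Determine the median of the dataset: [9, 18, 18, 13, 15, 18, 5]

15

Step 1: Sort the data in ascending order: [5, 9, 13, 15, 18, 18, 18]
Step 2: The number of values is n = 7.
Step 3: Since n is odd, the median is the middle value at position 4: 15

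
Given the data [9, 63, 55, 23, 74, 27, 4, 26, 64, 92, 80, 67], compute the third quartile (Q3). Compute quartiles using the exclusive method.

72.25

Step 1: Sort the data: [4, 9, 23, 26, 27, 55, 63, 64, 67, 74, 80, 92]
Step 2: n = 12
Step 3: Using the exclusive quartile method:
  Q1 = 23.75
  Q2 (median) = 59
  Q3 = 72.25
  IQR = Q3 - Q1 = 72.25 - 23.75 = 48.5
Step 4: Q3 = 72.25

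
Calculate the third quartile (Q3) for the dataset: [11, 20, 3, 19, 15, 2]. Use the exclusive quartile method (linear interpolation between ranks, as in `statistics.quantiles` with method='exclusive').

19.25

Step 1: Sort the data: [2, 3, 11, 15, 19, 20]
Step 2: n = 6
Step 3: Using the exclusive quartile method:
  Q1 = 2.75
  Q2 (median) = 13
  Q3 = 19.25
  IQR = Q3 - Q1 = 19.25 - 2.75 = 16.5
Step 4: Q3 = 19.25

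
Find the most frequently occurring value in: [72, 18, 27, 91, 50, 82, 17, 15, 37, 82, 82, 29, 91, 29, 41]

82

Step 1: Count the frequency of each value:
  15: appears 1 time(s)
  17: appears 1 time(s)
  18: appears 1 time(s)
  27: appears 1 time(s)
  29: appears 2 time(s)
  37: appears 1 time(s)
  41: appears 1 time(s)
  50: appears 1 time(s)
  72: appears 1 time(s)
  82: appears 3 time(s)
  91: appears 2 time(s)
Step 2: The value 82 appears most frequently (3 times).
Step 3: Mode = 82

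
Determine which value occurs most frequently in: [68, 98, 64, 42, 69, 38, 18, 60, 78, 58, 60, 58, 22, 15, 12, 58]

58

Step 1: Count the frequency of each value:
  12: appears 1 time(s)
  15: appears 1 time(s)
  18: appears 1 time(s)
  22: appears 1 time(s)
  38: appears 1 time(s)
  42: appears 1 time(s)
  58: appears 3 time(s)
  60: appears 2 time(s)
  64: appears 1 time(s)
  68: appears 1 time(s)
  69: appears 1 time(s)
  78: appears 1 time(s)
  98: appears 1 time(s)
Step 2: The value 58 appears most frequently (3 times).
Step 3: Mode = 58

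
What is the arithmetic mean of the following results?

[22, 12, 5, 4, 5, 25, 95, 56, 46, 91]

36.1

Step 1: Sum all values: 22 + 12 + 5 + 4 + 5 + 25 + 95 + 56 + 46 + 91 = 361
Step 2: Count the number of values: n = 10
Step 3: Mean = sum / n = 361 / 10 = 36.1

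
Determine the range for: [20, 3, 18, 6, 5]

17

Step 1: Identify the maximum value: max = 20
Step 2: Identify the minimum value: min = 3
Step 3: Range = max - min = 20 - 3 = 17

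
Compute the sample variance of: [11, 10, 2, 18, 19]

47.5

Step 1: Compute the mean: (11 + 10 + 2 + 18 + 19) / 5 = 12
Step 2: Compute squared deviations from the mean:
  (11 - 12)^2 = 1
  (10 - 12)^2 = 4
  (2 - 12)^2 = 100
  (18 - 12)^2 = 36
  (19 - 12)^2 = 49
Step 3: Sum of squared deviations = 190
Step 4: Sample variance = 190 / 4 = 47.5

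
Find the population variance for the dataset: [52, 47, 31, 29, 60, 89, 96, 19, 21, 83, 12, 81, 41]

763.0533

Step 1: Compute the mean: (52 + 47 + 31 + 29 + 60 + 89 + 96 + 19 + 21 + 83 + 12 + 81 + 41) / 13 = 50.8462
Step 2: Compute squared deviations from the mean:
  (52 - 50.8462)^2 = 1.3314
  (47 - 50.8462)^2 = 14.7929
  (31 - 50.8462)^2 = 393.8698
  (29 - 50.8462)^2 = 477.2544
  (60 - 50.8462)^2 = 83.7929
  (89 - 50.8462)^2 = 1455.716
  (96 - 50.8462)^2 = 2038.8698
  (19 - 50.8462)^2 = 1014.1775
  (21 - 50.8462)^2 = 890.7929
  (83 - 50.8462)^2 = 1033.8698
  (12 - 50.8462)^2 = 1509.0237
  (81 - 50.8462)^2 = 909.2544
  (41 - 50.8462)^2 = 96.9467
Step 3: Sum of squared deviations = 9919.6923
Step 4: Population variance = 9919.6923 / 13 = 763.0533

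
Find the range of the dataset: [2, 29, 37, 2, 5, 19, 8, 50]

48

Step 1: Identify the maximum value: max = 50
Step 2: Identify the minimum value: min = 2
Step 3: Range = max - min = 50 - 2 = 48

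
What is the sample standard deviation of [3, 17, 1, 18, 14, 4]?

7.6616

Step 1: Compute the mean: 9.5
Step 2: Sum of squared deviations from the mean: 293.5
Step 3: Sample variance = 293.5 / 5 = 58.7
Step 4: Standard deviation = sqrt(58.7) = 7.6616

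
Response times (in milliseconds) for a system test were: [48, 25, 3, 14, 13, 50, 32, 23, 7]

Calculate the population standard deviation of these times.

15.8776

Step 1: Compute the mean: 23.8889
Step 2: Sum of squared deviations from the mean: 2268.8889
Step 3: Population variance = 2268.8889 / 9 = 252.0988
Step 4: Standard deviation = sqrt(252.0988) = 15.8776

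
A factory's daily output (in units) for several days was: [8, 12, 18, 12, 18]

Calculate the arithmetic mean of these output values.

13.6

Step 1: Sum all values: 8 + 12 + 18 + 12 + 18 = 68
Step 2: Count the number of values: n = 5
Step 3: Mean = sum / n = 68 / 5 = 13.6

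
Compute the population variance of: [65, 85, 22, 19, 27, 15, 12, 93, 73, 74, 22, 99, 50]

963.787

Step 1: Compute the mean: (65 + 85 + 22 + 19 + 27 + 15 + 12 + 93 + 73 + 74 + 22 + 99 + 50) / 13 = 50.4615
Step 2: Compute squared deviations from the mean:
  (65 - 50.4615)^2 = 211.3669
  (85 - 50.4615)^2 = 1192.9053
  (22 - 50.4615)^2 = 810.0592
  (19 - 50.4615)^2 = 989.8284
  (27 - 50.4615)^2 = 550.4438
  (15 - 50.4615)^2 = 1257.5207
  (12 - 50.4615)^2 = 1479.2899
  (93 - 50.4615)^2 = 1809.5207
  (73 - 50.4615)^2 = 507.9822
  (74 - 50.4615)^2 = 554.0592
  (22 - 50.4615)^2 = 810.0592
  (99 - 50.4615)^2 = 2355.9822
  (50 - 50.4615)^2 = 0.213
Step 3: Sum of squared deviations = 12529.2308
Step 4: Population variance = 12529.2308 / 13 = 963.787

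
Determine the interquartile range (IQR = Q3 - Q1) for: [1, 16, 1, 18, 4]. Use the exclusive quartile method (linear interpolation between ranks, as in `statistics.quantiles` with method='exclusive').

16

Step 1: Sort the data: [1, 1, 4, 16, 18]
Step 2: n = 5
Step 3: Using the exclusive quartile method:
  Q1 = 1
  Q2 (median) = 4
  Q3 = 17
  IQR = Q3 - Q1 = 17 - 1 = 16
Step 4: IQR = 16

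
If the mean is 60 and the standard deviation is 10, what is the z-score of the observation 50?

-1

Step 1: Recall the z-score formula: z = (x - mu) / sigma
Step 2: Substitute values: z = (50 - 60) / 10
Step 3: z = -10 / 10 = -1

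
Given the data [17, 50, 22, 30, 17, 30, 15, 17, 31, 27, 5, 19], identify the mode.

17

Step 1: Count the frequency of each value:
  5: appears 1 time(s)
  15: appears 1 time(s)
  17: appears 3 time(s)
  19: appears 1 time(s)
  22: appears 1 time(s)
  27: appears 1 time(s)
  30: appears 2 time(s)
  31: appears 1 time(s)
  50: appears 1 time(s)
Step 2: The value 17 appears most frequently (3 times).
Step 3: Mode = 17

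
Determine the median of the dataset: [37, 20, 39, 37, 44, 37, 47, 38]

37.5

Step 1: Sort the data in ascending order: [20, 37, 37, 37, 38, 39, 44, 47]
Step 2: The number of values is n = 8.
Step 3: Since n is even, the median is the average of positions 4 and 5:
  Median = (37 + 38) / 2 = 37.5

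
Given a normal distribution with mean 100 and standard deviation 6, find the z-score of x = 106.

1

Step 1: Recall the z-score formula: z = (x - mu) / sigma
Step 2: Substitute values: z = (106 - 100) / 6
Step 3: z = 6 / 6 = 1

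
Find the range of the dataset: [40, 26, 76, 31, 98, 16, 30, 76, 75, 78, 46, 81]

82

Step 1: Identify the maximum value: max = 98
Step 2: Identify the minimum value: min = 16
Step 3: Range = max - min = 98 - 16 = 82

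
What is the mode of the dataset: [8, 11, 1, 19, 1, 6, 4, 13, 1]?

1

Step 1: Count the frequency of each value:
  1: appears 3 time(s)
  4: appears 1 time(s)
  6: appears 1 time(s)
  8: appears 1 time(s)
  11: appears 1 time(s)
  13: appears 1 time(s)
  19: appears 1 time(s)
Step 2: The value 1 appears most frequently (3 times).
Step 3: Mode = 1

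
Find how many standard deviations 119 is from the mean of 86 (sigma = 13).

2.5385

Step 1: Recall the z-score formula: z = (x - mu) / sigma
Step 2: Substitute values: z = (119 - 86) / 13
Step 3: z = 33 / 13 = 2.5385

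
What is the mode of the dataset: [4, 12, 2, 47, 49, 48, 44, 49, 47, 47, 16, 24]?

47

Step 1: Count the frequency of each value:
  2: appears 1 time(s)
  4: appears 1 time(s)
  12: appears 1 time(s)
  16: appears 1 time(s)
  24: appears 1 time(s)
  44: appears 1 time(s)
  47: appears 3 time(s)
  48: appears 1 time(s)
  49: appears 2 time(s)
Step 2: The value 47 appears most frequently (3 times).
Step 3: Mode = 47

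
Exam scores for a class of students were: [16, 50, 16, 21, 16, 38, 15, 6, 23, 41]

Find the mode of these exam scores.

16

Step 1: Count the frequency of each value:
  6: appears 1 time(s)
  15: appears 1 time(s)
  16: appears 3 time(s)
  21: appears 1 time(s)
  23: appears 1 time(s)
  38: appears 1 time(s)
  41: appears 1 time(s)
  50: appears 1 time(s)
Step 2: The value 16 appears most frequently (3 times).
Step 3: Mode = 16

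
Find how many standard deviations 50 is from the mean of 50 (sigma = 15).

0

Step 1: Recall the z-score formula: z = (x - mu) / sigma
Step 2: Substitute values: z = (50 - 50) / 15
Step 3: z = 0 / 15 = 0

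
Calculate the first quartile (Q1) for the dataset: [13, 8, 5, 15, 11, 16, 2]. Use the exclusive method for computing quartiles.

5

Step 1: Sort the data: [2, 5, 8, 11, 13, 15, 16]
Step 2: n = 7
Step 3: Using the exclusive quartile method:
  Q1 = 5
  Q2 (median) = 11
  Q3 = 15
  IQR = Q3 - Q1 = 15 - 5 = 10
Step 4: Q1 = 5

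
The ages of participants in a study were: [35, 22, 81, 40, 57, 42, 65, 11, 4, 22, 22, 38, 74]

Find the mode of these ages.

22

Step 1: Count the frequency of each value:
  4: appears 1 time(s)
  11: appears 1 time(s)
  22: appears 3 time(s)
  35: appears 1 time(s)
  38: appears 1 time(s)
  40: appears 1 time(s)
  42: appears 1 time(s)
  57: appears 1 time(s)
  65: appears 1 time(s)
  74: appears 1 time(s)
  81: appears 1 time(s)
Step 2: The value 22 appears most frequently (3 times).
Step 3: Mode = 22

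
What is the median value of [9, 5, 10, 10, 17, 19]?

10

Step 1: Sort the data in ascending order: [5, 9, 10, 10, 17, 19]
Step 2: The number of values is n = 6.
Step 3: Since n is even, the median is the average of positions 3 and 4:
  Median = (10 + 10) / 2 = 10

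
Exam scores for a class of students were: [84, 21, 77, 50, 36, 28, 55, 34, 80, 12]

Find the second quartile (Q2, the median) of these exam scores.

43

Step 1: Sort the data: [12, 21, 28, 34, 36, 50, 55, 77, 80, 84]
Step 2: n = 10
Step 3: Q2 is the median. Since n is even, it is the average of the values at positions 5 and 6:
  Q2 = (36 + 50) / 2 = 43
Step 4: Q2 = 43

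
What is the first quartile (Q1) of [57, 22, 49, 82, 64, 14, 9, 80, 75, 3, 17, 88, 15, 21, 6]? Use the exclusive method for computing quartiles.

14

Step 1: Sort the data: [3, 6, 9, 14, 15, 17, 21, 22, 49, 57, 64, 75, 80, 82, 88]
Step 2: n = 15
Step 3: Using the exclusive quartile method:
  Q1 = 14
  Q2 (median) = 22
  Q3 = 75
  IQR = Q3 - Q1 = 75 - 14 = 61
Step 4: Q1 = 14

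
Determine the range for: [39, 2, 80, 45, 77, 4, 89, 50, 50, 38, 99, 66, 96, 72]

97

Step 1: Identify the maximum value: max = 99
Step 2: Identify the minimum value: min = 2
Step 3: Range = max - min = 99 - 2 = 97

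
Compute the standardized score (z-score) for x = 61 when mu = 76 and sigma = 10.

-1.5

Step 1: Recall the z-score formula: z = (x - mu) / sigma
Step 2: Substitute values: z = (61 - 76) / 10
Step 3: z = -15 / 10 = -1.5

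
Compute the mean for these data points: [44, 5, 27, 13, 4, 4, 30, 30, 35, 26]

21.8

Step 1: Sum all values: 44 + 5 + 27 + 13 + 4 + 4 + 30 + 30 + 35 + 26 = 218
Step 2: Count the number of values: n = 10
Step 3: Mean = sum / n = 218 / 10 = 21.8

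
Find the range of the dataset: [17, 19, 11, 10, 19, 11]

9

Step 1: Identify the maximum value: max = 19
Step 2: Identify the minimum value: min = 10
Step 3: Range = max - min = 19 - 10 = 9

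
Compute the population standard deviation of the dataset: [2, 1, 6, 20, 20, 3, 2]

7.905

Step 1: Compute the mean: 7.7143
Step 2: Sum of squared deviations from the mean: 437.4286
Step 3: Population variance = 437.4286 / 7 = 62.4898
Step 4: Standard deviation = sqrt(62.4898) = 7.905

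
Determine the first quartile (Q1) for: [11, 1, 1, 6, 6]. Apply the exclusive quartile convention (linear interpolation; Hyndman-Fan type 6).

1

Step 1: Sort the data: [1, 1, 6, 6, 11]
Step 2: n = 5
Step 3: Using the exclusive quartile method:
  Q1 = 1
  Q2 (median) = 6
  Q3 = 8.5
  IQR = Q3 - Q1 = 8.5 - 1 = 7.5
Step 4: Q1 = 1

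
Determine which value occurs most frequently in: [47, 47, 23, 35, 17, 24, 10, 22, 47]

47

Step 1: Count the frequency of each value:
  10: appears 1 time(s)
  17: appears 1 time(s)
  22: appears 1 time(s)
  23: appears 1 time(s)
  24: appears 1 time(s)
  35: appears 1 time(s)
  47: appears 3 time(s)
Step 2: The value 47 appears most frequently (3 times).
Step 3: Mode = 47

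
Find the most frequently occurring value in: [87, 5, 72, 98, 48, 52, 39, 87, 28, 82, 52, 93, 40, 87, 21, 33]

87

Step 1: Count the frequency of each value:
  5: appears 1 time(s)
  21: appears 1 time(s)
  28: appears 1 time(s)
  33: appears 1 time(s)
  39: appears 1 time(s)
  40: appears 1 time(s)
  48: appears 1 time(s)
  52: appears 2 time(s)
  72: appears 1 time(s)
  82: appears 1 time(s)
  87: appears 3 time(s)
  93: appears 1 time(s)
  98: appears 1 time(s)
Step 2: The value 87 appears most frequently (3 times).
Step 3: Mode = 87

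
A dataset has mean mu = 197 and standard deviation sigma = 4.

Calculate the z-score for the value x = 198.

0.25

Step 1: Recall the z-score formula: z = (x - mu) / sigma
Step 2: Substitute values: z = (198 - 197) / 4
Step 3: z = 1 / 4 = 0.25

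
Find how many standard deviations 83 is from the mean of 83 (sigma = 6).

0

Step 1: Recall the z-score formula: z = (x - mu) / sigma
Step 2: Substitute values: z = (83 - 83) / 6
Step 3: z = 0 / 6 = 0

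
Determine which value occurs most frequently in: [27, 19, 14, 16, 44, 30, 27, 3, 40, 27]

27

Step 1: Count the frequency of each value:
  3: appears 1 time(s)
  14: appears 1 time(s)
  16: appears 1 time(s)
  19: appears 1 time(s)
  27: appears 3 time(s)
  30: appears 1 time(s)
  40: appears 1 time(s)
  44: appears 1 time(s)
Step 2: The value 27 appears most frequently (3 times).
Step 3: Mode = 27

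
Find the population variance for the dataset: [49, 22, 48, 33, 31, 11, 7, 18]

217.2344

Step 1: Compute the mean: (49 + 22 + 48 + 33 + 31 + 11 + 7 + 18) / 8 = 27.375
Step 2: Compute squared deviations from the mean:
  (49 - 27.375)^2 = 467.6406
  (22 - 27.375)^2 = 28.8906
  (48 - 27.375)^2 = 425.3906
  (33 - 27.375)^2 = 31.6406
  (31 - 27.375)^2 = 13.1406
  (11 - 27.375)^2 = 268.1406
  (7 - 27.375)^2 = 415.1406
  (18 - 27.375)^2 = 87.8906
Step 3: Sum of squared deviations = 1737.875
Step 4: Population variance = 1737.875 / 8 = 217.2344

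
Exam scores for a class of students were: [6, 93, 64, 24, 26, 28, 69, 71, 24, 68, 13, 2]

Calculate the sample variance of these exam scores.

922.4242

Step 1: Compute the mean: (6 + 93 + 64 + 24 + 26 + 28 + 69 + 71 + 24 + 68 + 13 + 2) / 12 = 40.6667
Step 2: Compute squared deviations from the mean:
  (6 - 40.6667)^2 = 1201.7778
  (93 - 40.6667)^2 = 2738.7778
  (64 - 40.6667)^2 = 544.4444
  (24 - 40.6667)^2 = 277.7778
  (26 - 40.6667)^2 = 215.1111
  (28 - 40.6667)^2 = 160.4444
  (69 - 40.6667)^2 = 802.7778
  (71 - 40.6667)^2 = 920.1111
  (24 - 40.6667)^2 = 277.7778
  (68 - 40.6667)^2 = 747.1111
  (13 - 40.6667)^2 = 765.4444
  (2 - 40.6667)^2 = 1495.1111
Step 3: Sum of squared deviations = 10146.6667
Step 4: Sample variance = 10146.6667 / 11 = 922.4242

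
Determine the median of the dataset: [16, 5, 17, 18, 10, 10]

13

Step 1: Sort the data in ascending order: [5, 10, 10, 16, 17, 18]
Step 2: The number of values is n = 6.
Step 3: Since n is even, the median is the average of positions 3 and 4:
  Median = (10 + 16) / 2 = 13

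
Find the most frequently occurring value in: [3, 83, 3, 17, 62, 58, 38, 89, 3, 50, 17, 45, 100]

3

Step 1: Count the frequency of each value:
  3: appears 3 time(s)
  17: appears 2 time(s)
  38: appears 1 time(s)
  45: appears 1 time(s)
  50: appears 1 time(s)
  58: appears 1 time(s)
  62: appears 1 time(s)
  83: appears 1 time(s)
  89: appears 1 time(s)
  100: appears 1 time(s)
Step 2: The value 3 appears most frequently (3 times).
Step 3: Mode = 3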